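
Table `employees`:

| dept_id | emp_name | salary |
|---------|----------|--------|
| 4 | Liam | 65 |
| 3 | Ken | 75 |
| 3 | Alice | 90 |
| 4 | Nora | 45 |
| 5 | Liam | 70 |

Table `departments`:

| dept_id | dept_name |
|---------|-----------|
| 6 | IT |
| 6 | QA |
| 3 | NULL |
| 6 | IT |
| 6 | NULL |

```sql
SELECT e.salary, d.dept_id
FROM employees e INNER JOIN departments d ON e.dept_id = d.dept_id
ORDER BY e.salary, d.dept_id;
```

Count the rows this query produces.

INNER JOIN keeps only pairs where the ON condition holds.
Matching on e.dept_id = d.dept_id.
Matched pairs: 2.
Total: 2 rows.

2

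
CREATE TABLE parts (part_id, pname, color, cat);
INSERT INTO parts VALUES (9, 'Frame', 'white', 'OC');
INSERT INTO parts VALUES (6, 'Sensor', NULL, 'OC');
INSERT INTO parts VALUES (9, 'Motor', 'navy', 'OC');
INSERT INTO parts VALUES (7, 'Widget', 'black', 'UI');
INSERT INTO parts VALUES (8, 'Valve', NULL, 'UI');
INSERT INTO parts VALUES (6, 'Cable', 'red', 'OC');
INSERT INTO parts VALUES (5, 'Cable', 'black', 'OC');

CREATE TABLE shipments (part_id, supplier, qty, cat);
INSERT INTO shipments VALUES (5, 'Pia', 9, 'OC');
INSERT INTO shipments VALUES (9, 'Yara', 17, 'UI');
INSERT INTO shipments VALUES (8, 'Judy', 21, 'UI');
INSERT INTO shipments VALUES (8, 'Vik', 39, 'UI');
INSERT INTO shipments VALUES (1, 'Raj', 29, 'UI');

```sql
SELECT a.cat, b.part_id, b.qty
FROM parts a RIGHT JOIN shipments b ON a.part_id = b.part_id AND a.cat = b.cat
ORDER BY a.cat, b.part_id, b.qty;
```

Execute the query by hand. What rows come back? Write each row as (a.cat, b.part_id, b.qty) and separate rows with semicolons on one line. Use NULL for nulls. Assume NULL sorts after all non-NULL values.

(OC, 5, 9); (UI, 8, 21); (UI, 8, 39); (NULL, 1, 29); (NULL, 9, 17)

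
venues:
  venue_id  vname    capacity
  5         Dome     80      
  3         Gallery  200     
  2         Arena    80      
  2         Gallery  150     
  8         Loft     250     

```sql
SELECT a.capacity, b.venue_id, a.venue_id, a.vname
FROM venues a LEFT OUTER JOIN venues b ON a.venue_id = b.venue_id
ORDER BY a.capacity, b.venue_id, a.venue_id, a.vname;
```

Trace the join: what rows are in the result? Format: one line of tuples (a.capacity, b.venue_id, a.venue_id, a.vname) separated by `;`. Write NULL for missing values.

LEFT JOIN keeps every row from `venues a`; unmatched rows get NULL for `venues b`'s columns.
Matching on a.venue_id = b.venue_id.
- venue_id=5: 1 matching b row(s), so 1 row(s) emitted.
- venue_id=3: 1 matching b row(s), so 1 row(s) emitted.
- venue_id=2: 2 matching b row(s), so 2 row(s) emitted.
- venue_id=2: 2 matching b row(s), so 2 row(s) emitted.
- venue_id=8: 1 matching b row(s), so 1 row(s) emitted.
After projecting and ordering:
a.capacity | b.venue_id | a.venue_id | a.vname
80 | 2 | 2 | Arena
80 | 2 | 2 | Arena
80 | 5 | 5 | Dome
150 | 2 | 2 | Gallery
150 | 2 | 2 | Gallery
200 | 3 | 3 | Gallery
250 | 8 | 8 | Loft

(80, 2, 2, Arena); (80, 2, 2, Arena); (80, 5, 5, Dome); (150, 2, 2, Gallery); (150, 2, 2, Gallery); (200, 3, 3, Gallery); (250, 8, 8, Loft)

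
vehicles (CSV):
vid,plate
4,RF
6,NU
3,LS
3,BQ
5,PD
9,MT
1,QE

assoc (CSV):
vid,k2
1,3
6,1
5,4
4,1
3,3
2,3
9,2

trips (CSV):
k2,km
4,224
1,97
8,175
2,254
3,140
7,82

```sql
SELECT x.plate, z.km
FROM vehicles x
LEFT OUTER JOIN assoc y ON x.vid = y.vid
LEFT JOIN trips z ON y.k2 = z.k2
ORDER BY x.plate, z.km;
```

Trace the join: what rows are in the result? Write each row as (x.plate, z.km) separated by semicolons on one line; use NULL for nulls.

(BQ, 140); (LS, 140); (MT, 254); (NU, 97); (PD, 224); (QE, 140); (RF, 97)

Evaluate left to right. First `vehicles x LEFT JOIN assoc y` on vid: 7 row(s).
Then LEFT JOIN `trips z` on k2: each of those 7 rows is kept; rows whose y.k2 has no match in z get NULL for z's columns.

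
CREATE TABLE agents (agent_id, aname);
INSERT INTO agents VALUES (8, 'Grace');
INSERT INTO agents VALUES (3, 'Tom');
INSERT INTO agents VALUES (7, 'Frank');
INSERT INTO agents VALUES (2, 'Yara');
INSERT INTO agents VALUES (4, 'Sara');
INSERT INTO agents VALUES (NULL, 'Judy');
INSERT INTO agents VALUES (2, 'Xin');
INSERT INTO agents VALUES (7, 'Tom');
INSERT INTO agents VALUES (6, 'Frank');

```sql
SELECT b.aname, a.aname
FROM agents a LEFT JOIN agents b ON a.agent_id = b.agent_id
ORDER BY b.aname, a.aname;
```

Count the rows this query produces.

LEFT JOIN keeps every row from `agents a`; unmatched rows get NULL for `agents b`'s columns.
Matching on a.agent_id = b.agent_id. A NULL in a compared column never satisfies the condition.
- agent_id=8: 1 matching b row(s), so 1 row(s) emitted.
- agent_id=3: 1 matching b row(s), so 1 row(s) emitted.
- agent_id=7: 2 matching b row(s), so 2 row(s) emitted.
- agent_id=2: 2 matching b row(s), so 2 row(s) emitted.
- agent_id=4: 1 matching b row(s), so 1 row(s) emitted.
- agent_id=NULL: no b row matches, row kept with b columns NULL.
- agent_id=2: 2 matching b row(s), so 2 row(s) emitted.
- agent_id=7: 2 matching b row(s), so 2 row(s) emitted.
- agent_id=6: 1 matching b row(s), so 1 row(s) emitted.
Total: 12 matched + 1 padded = 13 rows.

13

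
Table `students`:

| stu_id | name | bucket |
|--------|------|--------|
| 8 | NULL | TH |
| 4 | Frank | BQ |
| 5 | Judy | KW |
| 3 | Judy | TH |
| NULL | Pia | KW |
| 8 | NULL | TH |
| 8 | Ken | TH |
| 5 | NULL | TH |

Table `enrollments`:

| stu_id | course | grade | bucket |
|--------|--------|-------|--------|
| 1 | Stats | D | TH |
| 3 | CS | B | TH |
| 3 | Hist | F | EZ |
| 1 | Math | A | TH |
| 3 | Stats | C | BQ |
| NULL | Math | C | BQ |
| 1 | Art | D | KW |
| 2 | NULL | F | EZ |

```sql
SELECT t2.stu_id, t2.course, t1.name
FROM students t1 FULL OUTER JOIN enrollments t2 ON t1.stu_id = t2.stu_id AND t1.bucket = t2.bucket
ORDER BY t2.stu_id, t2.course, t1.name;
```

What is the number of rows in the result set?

FULL OUTER JOIN keeps every row from both sides; unmatched rows get NULL for the other side's columns.
Matching on t1.stu_id = t2.stu_id AND t1.bucket = t2.bucket. A NULL in a compared column never satisfies the condition.
- t1 row (stu_id=8, bucket=TH): no match → kept, t2 columns NULL.
- t1 row (stu_id=4, bucket=BQ): no match → kept, t2 columns NULL.
- t1 row (stu_id=5, bucket=KW): no match → kept, t2 columns NULL.
- t1 row (stu_id=3, bucket=TH): matches 1 t2 row(s) → 1 output row(s).
- t1 row (stu_id=NULL, bucket=KW): no match → kept, t2 columns NULL.
- t1 row (stu_id=8, bucket=TH): no match → kept, t2 columns NULL.
- t1 row (stu_id=8, bucket=TH): no match → kept, t2 columns NULL.
- t1 row (stu_id=5, bucket=TH): no match → kept, t2 columns NULL.
- plus 7 unmatched t2 row(s), each kept with NULL t1 columns.
Total: 1 matched + 14 padded = 15 rows.

15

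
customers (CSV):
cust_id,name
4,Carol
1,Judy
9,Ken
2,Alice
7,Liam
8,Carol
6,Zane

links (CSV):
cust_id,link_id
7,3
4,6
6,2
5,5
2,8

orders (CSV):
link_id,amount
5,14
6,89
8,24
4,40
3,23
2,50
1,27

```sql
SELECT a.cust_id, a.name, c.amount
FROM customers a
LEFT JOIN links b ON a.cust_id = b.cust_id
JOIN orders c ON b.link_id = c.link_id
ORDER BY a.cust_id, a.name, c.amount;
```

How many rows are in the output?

Step 1 — a LEFT JOIN b on cust_id → 7 row(s).
Then INNER JOIN `orders c` on link_id: keep only rows whose b.link_id appears in c.
Result: 4 row(s).

4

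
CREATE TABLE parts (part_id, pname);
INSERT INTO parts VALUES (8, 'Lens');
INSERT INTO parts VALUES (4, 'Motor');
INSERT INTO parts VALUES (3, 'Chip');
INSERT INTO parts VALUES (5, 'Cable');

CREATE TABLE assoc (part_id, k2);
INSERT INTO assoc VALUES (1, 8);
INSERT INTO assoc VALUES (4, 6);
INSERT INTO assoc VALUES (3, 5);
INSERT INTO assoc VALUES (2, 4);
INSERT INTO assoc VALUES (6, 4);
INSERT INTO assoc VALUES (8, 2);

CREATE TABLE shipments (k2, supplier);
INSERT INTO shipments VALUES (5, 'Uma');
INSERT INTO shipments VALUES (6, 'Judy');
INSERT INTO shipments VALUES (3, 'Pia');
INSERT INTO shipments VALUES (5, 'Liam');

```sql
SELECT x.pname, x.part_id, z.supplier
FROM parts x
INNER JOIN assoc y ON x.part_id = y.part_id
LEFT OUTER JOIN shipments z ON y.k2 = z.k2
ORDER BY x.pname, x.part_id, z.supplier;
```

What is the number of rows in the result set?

4

Evaluate left to right. First `parts x INNER JOIN assoc y` on part_id: 3 row(s).
Then LEFT JOIN `shipments z` on k2: each of those 3 rows is kept; rows whose y.k2 has no match in z get NULL for z's columns.
Result: 4 row(s).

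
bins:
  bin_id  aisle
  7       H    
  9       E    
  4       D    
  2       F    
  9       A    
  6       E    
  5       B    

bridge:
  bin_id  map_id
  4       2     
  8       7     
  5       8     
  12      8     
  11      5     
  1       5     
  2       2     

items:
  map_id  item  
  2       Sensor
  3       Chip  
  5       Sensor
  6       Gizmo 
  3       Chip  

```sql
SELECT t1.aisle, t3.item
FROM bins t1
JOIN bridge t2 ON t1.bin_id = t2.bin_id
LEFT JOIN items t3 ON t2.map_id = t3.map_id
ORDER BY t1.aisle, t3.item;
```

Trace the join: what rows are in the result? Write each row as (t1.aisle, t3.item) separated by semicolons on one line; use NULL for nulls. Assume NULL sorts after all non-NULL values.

(B, NULL); (D, Sensor); (F, Sensor)

Evaluate left to right. First `bins t1 INNER JOIN bridge t2` on bin_id: 3 row(s).
Then LEFT JOIN `items t3` on map_id: each of those 3 rows is kept; rows whose t2.map_id has no match in t3 get NULL for t3's columns.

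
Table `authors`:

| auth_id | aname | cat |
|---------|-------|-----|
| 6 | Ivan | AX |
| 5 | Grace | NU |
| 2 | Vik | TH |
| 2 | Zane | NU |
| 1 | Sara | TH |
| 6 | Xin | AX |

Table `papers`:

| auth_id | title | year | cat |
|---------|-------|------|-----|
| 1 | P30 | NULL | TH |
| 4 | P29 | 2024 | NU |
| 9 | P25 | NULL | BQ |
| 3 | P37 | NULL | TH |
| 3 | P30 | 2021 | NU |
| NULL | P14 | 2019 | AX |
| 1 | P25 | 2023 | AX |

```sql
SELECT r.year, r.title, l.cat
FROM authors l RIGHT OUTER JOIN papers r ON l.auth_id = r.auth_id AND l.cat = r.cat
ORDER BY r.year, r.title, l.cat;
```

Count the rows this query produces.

RIGHT JOIN keeps every row from `papers`; unmatched rows get NULL for `authors`'s columns.
Matching on l.auth_id = r.auth_id AND l.cat = r.cat. A NULL in a compared column never satisfies the condition.
Matched pairs: 1; unmatched r rows kept: 6.
Total: 1 matched + 6 padded = 7 rows.

7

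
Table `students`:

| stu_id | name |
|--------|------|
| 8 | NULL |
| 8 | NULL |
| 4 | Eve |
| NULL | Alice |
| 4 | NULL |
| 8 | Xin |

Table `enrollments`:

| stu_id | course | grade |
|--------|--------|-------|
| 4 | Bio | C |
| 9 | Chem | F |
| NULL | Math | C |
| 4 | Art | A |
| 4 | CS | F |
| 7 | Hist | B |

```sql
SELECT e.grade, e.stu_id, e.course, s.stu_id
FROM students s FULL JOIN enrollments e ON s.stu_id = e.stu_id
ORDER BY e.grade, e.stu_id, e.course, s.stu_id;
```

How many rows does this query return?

FULL OUTER JOIN keeps every row from both sides; unmatched rows get NULL for the other side's columns.
Matching on s.stu_id = e.stu_id. A NULL in a compared column never satisfies the condition.
Matched pairs: 6; unmatched s rows kept: 4; unmatched e rows kept: 3.
Total: 6 matched + 7 padded = 13 rows.

13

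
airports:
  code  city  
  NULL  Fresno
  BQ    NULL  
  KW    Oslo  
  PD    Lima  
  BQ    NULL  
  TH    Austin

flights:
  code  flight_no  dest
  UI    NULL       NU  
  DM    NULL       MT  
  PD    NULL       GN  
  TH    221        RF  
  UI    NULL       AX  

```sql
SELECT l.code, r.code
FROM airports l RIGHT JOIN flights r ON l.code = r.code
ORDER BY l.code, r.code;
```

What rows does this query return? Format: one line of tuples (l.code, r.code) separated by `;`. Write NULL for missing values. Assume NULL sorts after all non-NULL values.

(PD, PD); (TH, TH); (NULL, DM); (NULL, UI); (NULL, UI)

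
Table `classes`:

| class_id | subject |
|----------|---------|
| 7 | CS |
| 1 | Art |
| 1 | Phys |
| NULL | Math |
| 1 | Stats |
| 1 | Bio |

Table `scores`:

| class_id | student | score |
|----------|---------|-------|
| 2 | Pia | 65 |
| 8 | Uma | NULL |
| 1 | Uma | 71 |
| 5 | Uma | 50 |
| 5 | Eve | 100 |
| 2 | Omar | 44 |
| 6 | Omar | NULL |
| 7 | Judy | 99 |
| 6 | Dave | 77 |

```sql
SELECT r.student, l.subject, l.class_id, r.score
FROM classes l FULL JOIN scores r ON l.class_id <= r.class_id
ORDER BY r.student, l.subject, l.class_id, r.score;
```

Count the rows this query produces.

FULL OUTER JOIN keeps every row from both sides; unmatched rows get NULL for the other side's columns.
Matching on l.class_id <= r.class_id. A NULL in a compared column never satisfies the condition.
Matched pairs: 38; unmatched l rows kept: 1; unmatched r rows kept: 0.
Total: 38 matched + 1 padded = 39 rows.

39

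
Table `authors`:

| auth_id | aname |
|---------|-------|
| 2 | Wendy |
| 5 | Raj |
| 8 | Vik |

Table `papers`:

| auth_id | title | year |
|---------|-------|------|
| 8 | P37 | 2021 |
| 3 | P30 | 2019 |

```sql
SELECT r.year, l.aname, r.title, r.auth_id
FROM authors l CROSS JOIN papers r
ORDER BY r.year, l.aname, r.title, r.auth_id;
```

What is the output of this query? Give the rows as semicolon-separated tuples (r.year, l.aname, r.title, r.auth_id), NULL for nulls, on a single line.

CROSS JOIN pairs every row of `authors` with every row of `papers`: 3 × 2 = 6 rows.
After projecting and ordering:
r.year | l.aname | r.title | r.auth_id
2019 | Raj | P30 | 3
2019 | Vik | P30 | 3
2019 | Wendy | P30 | 3
2021 | Raj | P37 | 8
2021 | Vik | P37 | 8
2021 | Wendy | P37 | 8

(2019, Raj, P30, 3); (2019, Vik, P30, 3); (2019, Wendy, P30, 3); (2021, Raj, P37, 8); (2021, Vik, P37, 8); (2021, Wendy, P37, 8)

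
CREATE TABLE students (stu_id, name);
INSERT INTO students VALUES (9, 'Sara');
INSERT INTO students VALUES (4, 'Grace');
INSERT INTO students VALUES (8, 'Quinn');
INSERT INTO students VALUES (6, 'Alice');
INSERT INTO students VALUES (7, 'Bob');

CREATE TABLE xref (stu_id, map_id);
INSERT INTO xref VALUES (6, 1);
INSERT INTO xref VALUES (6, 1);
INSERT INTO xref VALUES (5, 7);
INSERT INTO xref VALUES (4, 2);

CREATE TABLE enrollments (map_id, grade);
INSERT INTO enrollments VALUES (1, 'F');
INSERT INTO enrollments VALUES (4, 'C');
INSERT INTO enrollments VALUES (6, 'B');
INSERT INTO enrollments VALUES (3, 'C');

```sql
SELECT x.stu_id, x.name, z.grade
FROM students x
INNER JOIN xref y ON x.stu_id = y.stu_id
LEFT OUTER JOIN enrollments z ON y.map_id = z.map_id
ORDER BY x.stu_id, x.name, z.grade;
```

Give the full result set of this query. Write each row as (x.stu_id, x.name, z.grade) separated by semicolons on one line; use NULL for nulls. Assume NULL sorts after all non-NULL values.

(4, Grace, NULL); (6, Alice, F); (6, Alice, F)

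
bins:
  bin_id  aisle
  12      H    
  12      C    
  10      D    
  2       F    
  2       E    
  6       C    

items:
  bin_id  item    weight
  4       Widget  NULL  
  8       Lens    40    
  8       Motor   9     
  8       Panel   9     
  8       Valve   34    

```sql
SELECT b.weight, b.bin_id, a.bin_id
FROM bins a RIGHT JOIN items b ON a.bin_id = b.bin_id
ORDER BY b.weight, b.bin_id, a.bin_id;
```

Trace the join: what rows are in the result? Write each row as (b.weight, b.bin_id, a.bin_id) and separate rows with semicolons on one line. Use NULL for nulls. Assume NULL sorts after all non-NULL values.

RIGHT JOIN keeps every row from `items`; unmatched rows get NULL for `bins`'s columns.
Matching on a.bin_id = b.bin_id.
- a row (bin_id=12): no match.
- a row (bin_id=12): no match.
- a row (bin_id=10): no match.
- a row (bin_id=2): no match.
- a row (bin_id=2): no match.
- a row (bin_id=6): no match.
- 5 b row(s) had no a match → kept, a columns NULL.
After projecting and ordering:
b.weight | b.bin_id | a.bin_id
9 | 8 | NULL
9 | 8 | NULL
34 | 8 | NULL
40 | 8 | NULL
NULL | 4 | NULL

(9, 8, NULL); (9, 8, NULL); (34, 8, NULL); (40, 8, NULL); (NULL, 4, NULL)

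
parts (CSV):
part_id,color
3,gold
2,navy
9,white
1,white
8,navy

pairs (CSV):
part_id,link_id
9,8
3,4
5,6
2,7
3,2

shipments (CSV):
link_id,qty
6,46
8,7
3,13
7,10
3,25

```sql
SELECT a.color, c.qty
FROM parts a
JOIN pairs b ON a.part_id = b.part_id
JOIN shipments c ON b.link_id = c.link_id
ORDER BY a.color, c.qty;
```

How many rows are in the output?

Joins associate left-to-right: parts INNER JOIN pairs on part_id gives 4 intermediate row(s).
Then INNER JOIN `shipments c` on link_id: keep only rows whose b.link_id appears in c.
Result: 2 row(s).

2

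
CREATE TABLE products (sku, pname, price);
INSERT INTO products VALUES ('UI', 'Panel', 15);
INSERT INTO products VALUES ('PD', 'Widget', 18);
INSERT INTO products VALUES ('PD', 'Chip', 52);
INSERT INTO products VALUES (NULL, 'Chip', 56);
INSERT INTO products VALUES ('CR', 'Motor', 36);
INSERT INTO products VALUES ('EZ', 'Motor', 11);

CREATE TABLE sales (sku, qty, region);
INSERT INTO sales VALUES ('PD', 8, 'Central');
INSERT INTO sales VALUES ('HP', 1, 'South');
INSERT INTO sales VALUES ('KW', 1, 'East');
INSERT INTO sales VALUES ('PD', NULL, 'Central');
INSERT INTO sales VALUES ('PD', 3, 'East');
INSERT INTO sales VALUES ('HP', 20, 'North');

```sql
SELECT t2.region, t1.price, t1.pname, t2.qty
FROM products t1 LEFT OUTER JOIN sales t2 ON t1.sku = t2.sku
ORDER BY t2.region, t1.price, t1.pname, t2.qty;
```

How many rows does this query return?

10

LEFT JOIN keeps every row from `products`; unmatched rows get NULL for `sales`'s columns.
Matching on t1.sku = t2.sku. A NULL in a compared column never satisfies the condition.
- sku=UI: no t2 row matches, row kept with t2 columns NULL.
- sku=PD: 3 matching t2 row(s), so 3 row(s) emitted.
- sku=PD: 3 matching t2 row(s), so 3 row(s) emitted.
- sku=NULL: no t2 row matches, row kept with t2 columns NULL.
- sku=CR: no t2 row matches, row kept with t2 columns NULL.
- sku=EZ: no t2 row matches, row kept with t2 columns NULL.
Total: 6 matched + 4 padded = 10 rows.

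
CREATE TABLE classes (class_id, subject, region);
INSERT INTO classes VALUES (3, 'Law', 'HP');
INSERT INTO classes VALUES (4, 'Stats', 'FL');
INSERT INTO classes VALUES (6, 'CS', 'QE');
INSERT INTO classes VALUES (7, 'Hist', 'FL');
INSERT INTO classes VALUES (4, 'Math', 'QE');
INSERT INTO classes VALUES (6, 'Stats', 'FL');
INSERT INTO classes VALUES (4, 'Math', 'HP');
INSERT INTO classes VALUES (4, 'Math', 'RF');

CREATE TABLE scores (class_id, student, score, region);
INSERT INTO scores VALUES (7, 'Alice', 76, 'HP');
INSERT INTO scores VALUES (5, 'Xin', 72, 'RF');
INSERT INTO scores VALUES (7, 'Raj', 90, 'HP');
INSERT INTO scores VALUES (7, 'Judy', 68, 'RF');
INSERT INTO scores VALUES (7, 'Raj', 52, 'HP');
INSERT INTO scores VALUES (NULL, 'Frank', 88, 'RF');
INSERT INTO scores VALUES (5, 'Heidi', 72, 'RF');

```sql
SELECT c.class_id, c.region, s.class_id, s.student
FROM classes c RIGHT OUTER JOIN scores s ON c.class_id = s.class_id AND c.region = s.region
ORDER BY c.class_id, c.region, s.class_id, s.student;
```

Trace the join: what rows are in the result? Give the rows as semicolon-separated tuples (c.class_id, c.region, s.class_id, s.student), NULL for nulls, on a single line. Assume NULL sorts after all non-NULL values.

RIGHT JOIN keeps every row from `scores`; unmatched rows get NULL for `classes`'s columns.
Matching on c.class_id = s.class_id AND c.region = s.region. A NULL in a compared column never satisfies the condition.
Matched pairs: 0; unmatched s rows kept: 7.

(NULL, NULL, 5, Heidi); (NULL, NULL, 5, Xin); (NULL, NULL, 7, Alice); (NULL, NULL, 7, Judy); (NULL, NULL, 7, Raj); (NULL, NULL, 7, Raj); (NULL, NULL, NULL, Frank)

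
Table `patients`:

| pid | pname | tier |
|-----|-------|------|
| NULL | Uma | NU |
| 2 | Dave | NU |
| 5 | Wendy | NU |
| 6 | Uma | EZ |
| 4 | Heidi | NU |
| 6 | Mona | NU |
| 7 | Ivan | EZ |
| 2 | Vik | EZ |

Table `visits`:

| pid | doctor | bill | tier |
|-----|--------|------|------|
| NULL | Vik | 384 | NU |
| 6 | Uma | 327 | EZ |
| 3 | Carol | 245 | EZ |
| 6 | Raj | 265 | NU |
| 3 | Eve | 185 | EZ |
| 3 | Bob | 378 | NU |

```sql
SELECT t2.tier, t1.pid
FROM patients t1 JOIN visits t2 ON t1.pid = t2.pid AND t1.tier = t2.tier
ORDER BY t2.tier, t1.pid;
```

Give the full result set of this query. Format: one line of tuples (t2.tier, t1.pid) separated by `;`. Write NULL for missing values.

INNER JOIN keeps only pairs where the ON condition holds.
Matching on t1.pid = t2.pid AND t1.tier = t2.tier. A NULL in a compared column never satisfies the condition.
- t1[0] pid=NULL, tier=NU → no match; dropped.
- t1[1] pid=2, tier=NU → no match; dropped.
- t1[2] pid=5, tier=NU → no match; dropped.
- t1[3] pid=6, tier=EZ → 1 match(es) in t2 → 1 row(s).
- t1[4] pid=4, tier=NU → no match; dropped.
- t1[5] pid=6, tier=NU → 1 match(es) in t2 → 1 row(s).
- t1[6] pid=7, tier=EZ → no match; dropped.
- t1[7] pid=2, tier=EZ → no match; dropped.
After projecting and ordering:
t2.tier | t1.pid
EZ | 6
NU | 6

(EZ, 6); (NU, 6)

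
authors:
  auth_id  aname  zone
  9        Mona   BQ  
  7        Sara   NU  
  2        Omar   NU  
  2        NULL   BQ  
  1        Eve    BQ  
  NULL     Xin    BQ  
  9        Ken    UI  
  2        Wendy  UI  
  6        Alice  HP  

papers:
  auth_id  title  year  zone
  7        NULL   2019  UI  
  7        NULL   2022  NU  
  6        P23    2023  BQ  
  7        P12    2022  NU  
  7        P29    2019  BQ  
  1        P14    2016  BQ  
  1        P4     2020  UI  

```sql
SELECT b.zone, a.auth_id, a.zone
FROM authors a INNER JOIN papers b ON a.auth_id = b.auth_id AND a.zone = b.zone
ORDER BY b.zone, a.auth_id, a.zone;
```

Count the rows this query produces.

3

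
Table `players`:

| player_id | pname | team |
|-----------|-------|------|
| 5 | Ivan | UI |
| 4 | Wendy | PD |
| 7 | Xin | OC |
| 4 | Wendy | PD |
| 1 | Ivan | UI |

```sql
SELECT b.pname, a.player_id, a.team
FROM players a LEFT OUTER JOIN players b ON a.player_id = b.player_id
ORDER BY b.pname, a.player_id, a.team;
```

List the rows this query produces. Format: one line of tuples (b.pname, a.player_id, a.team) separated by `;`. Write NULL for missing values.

LEFT JOIN keeps every row from `players a`; unmatched rows get NULL for `players b`'s columns.
Matching on a.player_id = b.player_id.
- a row (player_id=5): matches 1 b row(s) → 1 output row(s).
- a row (player_id=4): matches 2 b row(s) → 2 output row(s).
- a row (player_id=7): matches 1 b row(s) → 1 output row(s).
- a row (player_id=4): matches 2 b row(s) → 2 output row(s).
- a row (player_id=1): matches 1 b row(s) → 1 output row(s).
After projecting and ordering:
b.pname | a.player_id | a.team
Ivan | 1 | UI
Ivan | 5 | UI
Wendy | 4 | PD
Wendy | 4 | PD
Wendy | 4 | PD
Wendy | 4 | PD
Xin | 7 | OC

(Ivan, 1, UI); (Ivan, 5, UI); (Wendy, 4, PD); (Wendy, 4, PD); (Wendy, 4, PD); (Wendy, 4, PD); (Xin, 7, OC)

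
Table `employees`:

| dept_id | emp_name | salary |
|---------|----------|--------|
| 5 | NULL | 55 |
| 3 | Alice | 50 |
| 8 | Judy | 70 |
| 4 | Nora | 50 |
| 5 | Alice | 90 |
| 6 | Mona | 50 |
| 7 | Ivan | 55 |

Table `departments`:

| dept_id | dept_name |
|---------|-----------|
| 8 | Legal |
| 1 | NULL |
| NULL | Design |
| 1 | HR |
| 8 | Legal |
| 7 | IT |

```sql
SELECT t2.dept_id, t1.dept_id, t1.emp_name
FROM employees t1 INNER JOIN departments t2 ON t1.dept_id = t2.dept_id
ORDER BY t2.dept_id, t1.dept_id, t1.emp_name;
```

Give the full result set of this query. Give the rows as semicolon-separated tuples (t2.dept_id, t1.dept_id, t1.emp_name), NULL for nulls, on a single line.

INNER JOIN keeps only pairs where the ON condition holds.
Matching on t1.dept_id = t2.dept_id. A NULL in a compared column never satisfies the condition.
- t1 row (dept_id=5): no match → dropped.
- t1 row (dept_id=3): no match → dropped.
- t1 row (dept_id=8): matches 2 t2 row(s) → 2 output row(s).
- t1 row (dept_id=4): no match → dropped.
- t1 row (dept_id=5): no match → dropped.
- t1 row (dept_id=6): no match → dropped.
- t1 row (dept_id=7): matches 1 t2 row(s) → 1 output row(s).
After projecting and ordering:
t2.dept_id | t1.dept_id | t1.emp_name
7 | 7 | Ivan
8 | 8 | Judy
8 | 8 | Judy

(7, 7, Ivan); (8, 8, Judy); (8, 8, Judy)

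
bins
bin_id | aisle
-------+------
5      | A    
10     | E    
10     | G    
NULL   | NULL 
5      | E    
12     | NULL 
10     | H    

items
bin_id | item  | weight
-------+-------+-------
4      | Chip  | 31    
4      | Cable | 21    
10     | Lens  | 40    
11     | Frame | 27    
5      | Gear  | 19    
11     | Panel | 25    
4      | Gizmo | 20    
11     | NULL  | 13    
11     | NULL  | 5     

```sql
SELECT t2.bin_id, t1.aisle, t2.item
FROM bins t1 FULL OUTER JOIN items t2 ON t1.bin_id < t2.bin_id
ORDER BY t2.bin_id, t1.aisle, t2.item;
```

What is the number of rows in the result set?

FULL OUTER JOIN keeps every row from both sides; unmatched rows get NULL for the other side's columns.
Matching on t1.bin_id < t2.bin_id. A NULL in a compared column never satisfies the condition.
- bin_id=5: 5 matching t2 row(s), so 5 row(s) emitted.
- bin_id=10: 4 matching t2 row(s), so 4 row(s) emitted.
- bin_id=10: 4 matching t2 row(s), so 4 row(s) emitted.
- bin_id=NULL: no t2 row matches, row kept with t2 columns NULL.
- bin_id=5: 5 matching t2 row(s), so 5 row(s) emitted.
- bin_id=12: no t2 row matches, row kept with t2 columns NULL.
- bin_id=10: 4 matching t2 row(s), so 4 row(s) emitted.
- 4 t2 row(s) had no t1 match → kept, t1 columns NULL.
Total: 22 matched + 6 padded = 28 rows.

28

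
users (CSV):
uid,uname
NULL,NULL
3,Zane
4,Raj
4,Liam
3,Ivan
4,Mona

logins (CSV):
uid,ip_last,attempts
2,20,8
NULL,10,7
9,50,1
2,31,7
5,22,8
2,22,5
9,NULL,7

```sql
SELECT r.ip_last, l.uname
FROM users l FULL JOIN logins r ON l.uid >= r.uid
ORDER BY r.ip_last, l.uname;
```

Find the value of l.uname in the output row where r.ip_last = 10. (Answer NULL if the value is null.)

FULL OUTER JOIN keeps every row from both sides; unmatched rows get NULL for the other side's columns.
Matching on l.uid >= r.uid. A NULL in a compared column never satisfies the condition.
Matched pairs: 15; unmatched l rows kept: 1; unmatched r rows kept: 4.

NULL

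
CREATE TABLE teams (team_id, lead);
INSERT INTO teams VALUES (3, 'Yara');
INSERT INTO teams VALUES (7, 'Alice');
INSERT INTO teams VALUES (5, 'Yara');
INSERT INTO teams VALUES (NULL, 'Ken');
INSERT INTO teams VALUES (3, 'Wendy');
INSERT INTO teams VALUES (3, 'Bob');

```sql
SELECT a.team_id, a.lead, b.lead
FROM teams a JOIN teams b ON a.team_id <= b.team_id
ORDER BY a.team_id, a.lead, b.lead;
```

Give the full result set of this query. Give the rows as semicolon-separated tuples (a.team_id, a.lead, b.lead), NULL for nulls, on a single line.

INNER JOIN keeps only pairs where the ON condition holds.
Matching on a.team_id <= b.team_id. A NULL in a compared column never satisfies the condition.
- a (team_id=3) pairs with 5 row(s) of b.
- a (team_id=7) pairs with 1 row(s) of b.
- a (team_id=5) pairs with 2 row(s) of b.
- a (team_id=NULL) has no partner → excluded.
- a (team_id=3) pairs with 5 row(s) of b.
- a (team_id=3) pairs with 5 row(s) of b.

(3, Bob, Alice); (3, Bob, Bob); (3, Bob, Wendy); (3, Bob, Yara); (3, Bob, Yara); (3, Wendy, Alice); (3, Wendy, Bob); (3, Wendy, Wendy); (3, Wendy, Yara); (3, Wendy, Yara); (3, Yara, Alice); (3, Yara, Bob); (3, Yara, Wendy); (3, Yara, Yara); (3, Yara, Yara); (5, Yara, Alice); (5, Yara, Yara); (7, Alice, Alice)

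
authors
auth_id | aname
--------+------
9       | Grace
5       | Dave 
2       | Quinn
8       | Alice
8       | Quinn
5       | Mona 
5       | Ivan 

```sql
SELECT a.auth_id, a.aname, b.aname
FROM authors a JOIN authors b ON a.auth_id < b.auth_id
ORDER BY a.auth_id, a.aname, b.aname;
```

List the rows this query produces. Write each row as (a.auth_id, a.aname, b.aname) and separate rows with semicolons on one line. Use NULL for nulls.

INNER JOIN keeps only pairs where the ON condition holds.
Matching on a.auth_id < b.auth_id.
- a[0] auth_id=9 → no match; dropped.
- a[1] auth_id=5 → 3 match(es) in b → 3 row(s).
- a[2] auth_id=2 → 6 match(es) in b → 6 row(s).
- a[3] auth_id=8 → 1 match(es) in b → 1 row(s).
- a[4] auth_id=8 → 1 match(es) in b → 1 row(s).
- a[5] auth_id=5 → 3 match(es) in b → 3 row(s).
- a[6] auth_id=5 → 3 match(es) in b → 3 row(s).

(2, Quinn, Alice); (2, Quinn, Dave); (2, Quinn, Grace); (2, Quinn, Ivan); (2, Quinn, Mona); (2, Quinn, Quinn); (5, Dave, Alice); (5, Dave, Grace); (5, Dave, Quinn); (5, Ivan, Alice); (5, Ivan, Grace); (5, Ivan, Quinn); (5, Mona, Alice); (5, Mona, Grace); (5, Mona, Quinn); (8, Alice, Grace); (8, Quinn, Grace)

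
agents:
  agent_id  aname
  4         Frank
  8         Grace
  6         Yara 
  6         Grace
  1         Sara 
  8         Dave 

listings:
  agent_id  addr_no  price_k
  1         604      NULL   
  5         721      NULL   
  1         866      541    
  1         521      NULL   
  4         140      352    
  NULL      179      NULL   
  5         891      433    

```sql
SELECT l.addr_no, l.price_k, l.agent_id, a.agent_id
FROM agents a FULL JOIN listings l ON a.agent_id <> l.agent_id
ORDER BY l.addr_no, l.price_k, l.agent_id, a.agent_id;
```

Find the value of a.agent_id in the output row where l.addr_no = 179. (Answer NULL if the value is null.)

NULL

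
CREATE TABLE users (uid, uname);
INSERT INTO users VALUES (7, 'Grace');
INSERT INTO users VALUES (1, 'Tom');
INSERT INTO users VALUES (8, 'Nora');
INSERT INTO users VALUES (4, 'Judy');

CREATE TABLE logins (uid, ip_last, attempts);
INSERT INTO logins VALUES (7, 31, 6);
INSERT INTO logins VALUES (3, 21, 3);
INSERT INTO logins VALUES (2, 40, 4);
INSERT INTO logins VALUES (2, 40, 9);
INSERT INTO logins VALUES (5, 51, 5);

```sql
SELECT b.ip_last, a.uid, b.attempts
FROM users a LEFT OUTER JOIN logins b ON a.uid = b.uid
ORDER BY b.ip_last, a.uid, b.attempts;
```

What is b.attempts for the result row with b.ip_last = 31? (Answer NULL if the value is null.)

LEFT JOIN keeps every row from `users`; unmatched rows get NULL for `logins`'s columns.
Matching on a.uid = b.uid.
- a row (uid=7): matches 1 b row(s) → 1 output row(s).
- a row (uid=1): no match → kept, b columns NULL.
- a row (uid=8): no match → kept, b columns NULL.
- a row (uid=4): no match → kept, b columns NULL.

6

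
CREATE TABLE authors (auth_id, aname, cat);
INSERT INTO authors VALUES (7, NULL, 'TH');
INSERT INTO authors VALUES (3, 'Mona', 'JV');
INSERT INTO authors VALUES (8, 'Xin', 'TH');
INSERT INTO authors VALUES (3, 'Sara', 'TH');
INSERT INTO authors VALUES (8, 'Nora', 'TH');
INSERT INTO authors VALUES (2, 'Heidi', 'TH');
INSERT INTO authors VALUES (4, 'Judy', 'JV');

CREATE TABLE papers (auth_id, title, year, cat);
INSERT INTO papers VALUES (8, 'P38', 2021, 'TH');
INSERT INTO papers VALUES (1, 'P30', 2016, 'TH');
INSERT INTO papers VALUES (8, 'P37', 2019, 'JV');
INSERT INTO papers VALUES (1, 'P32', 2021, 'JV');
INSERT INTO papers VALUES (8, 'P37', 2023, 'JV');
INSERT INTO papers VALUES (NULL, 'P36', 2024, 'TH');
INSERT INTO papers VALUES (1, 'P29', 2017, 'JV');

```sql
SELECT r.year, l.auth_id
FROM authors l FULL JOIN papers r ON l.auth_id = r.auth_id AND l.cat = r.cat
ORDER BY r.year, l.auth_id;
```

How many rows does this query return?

13

FULL OUTER JOIN keeps every row from both sides; unmatched rows get NULL for the other side's columns.
Matching on l.auth_id = r.auth_id AND l.cat = r.cat. A NULL in a compared column never satisfies the condition.
- l (auth_id=7, cat=TH) has no partner → padded with NULL.
- l (auth_id=3, cat=JV) has no partner → padded with NULL.
- l (auth_id=8, cat=TH) pairs with 1 row(s) of r.
- l (auth_id=3, cat=TH) has no partner → padded with NULL.
- l (auth_id=8, cat=TH) pairs with 1 row(s) of r.
- l (auth_id=2, cat=TH) has no partner → padded with NULL.
- l (auth_id=4, cat=JV) has no partner → padded with NULL.
- 6 row(s) from r found no l partner → padded with NULL.
Total: 2 matched + 11 padded = 13 rows.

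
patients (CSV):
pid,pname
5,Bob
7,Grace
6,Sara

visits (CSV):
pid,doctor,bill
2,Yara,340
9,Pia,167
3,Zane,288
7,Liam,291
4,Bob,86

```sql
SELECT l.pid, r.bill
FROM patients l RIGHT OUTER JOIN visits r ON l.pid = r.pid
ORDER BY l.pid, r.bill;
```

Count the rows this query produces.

RIGHT JOIN keeps every row from `visits`; unmatched rows get NULL for `patients`'s columns.
Matching on l.pid = r.pid.
- l[0] pid=5 → no match.
- l[1] pid=7 → 1 match(es) in r → 1 row(s).
- l[2] pid=6 → no match.
- plus 4 unmatched r row(s), each kept with NULL l columns.
Total: 1 matched + 4 padded = 5 rows.

5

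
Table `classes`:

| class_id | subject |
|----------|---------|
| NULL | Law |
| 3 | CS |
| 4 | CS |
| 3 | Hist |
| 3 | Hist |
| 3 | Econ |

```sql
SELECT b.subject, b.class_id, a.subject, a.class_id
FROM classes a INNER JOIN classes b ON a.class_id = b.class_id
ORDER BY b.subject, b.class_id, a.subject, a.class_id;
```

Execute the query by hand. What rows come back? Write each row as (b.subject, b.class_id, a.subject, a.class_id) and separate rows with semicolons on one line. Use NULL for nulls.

(CS, 3, CS, 3); (CS, 3, Econ, 3); (CS, 3, Hist, 3); (CS, 3, Hist, 3); (CS, 4, CS, 4); (Econ, 3, CS, 3); (Econ, 3, Econ, 3); (Econ, 3, Hist, 3); (Econ, 3, Hist, 3); (Hist, 3, CS, 3); (Hist, 3, CS, 3); (Hist, 3, Econ, 3); (Hist, 3, Econ, 3); (Hist, 3, Hist, 3); (Hist, 3, Hist, 3); (Hist, 3, Hist, 3); (Hist, 3, Hist, 3)

INNER JOIN keeps only pairs where the ON condition holds.
Matching on a.class_id = b.class_id. A NULL in a compared column never satisfies the condition.
- a[0] class_id=NULL → no match; dropped.
- a[1] class_id=3 → 4 match(es) in b → 4 row(s).
- a[2] class_id=4 → 1 match(es) in b → 1 row(s).
- a[3] class_id=3 → 4 match(es) in b → 4 row(s).
- a[4] class_id=3 → 4 match(es) in b → 4 row(s).
- a[5] class_id=3 → 4 match(es) in b → 4 row(s).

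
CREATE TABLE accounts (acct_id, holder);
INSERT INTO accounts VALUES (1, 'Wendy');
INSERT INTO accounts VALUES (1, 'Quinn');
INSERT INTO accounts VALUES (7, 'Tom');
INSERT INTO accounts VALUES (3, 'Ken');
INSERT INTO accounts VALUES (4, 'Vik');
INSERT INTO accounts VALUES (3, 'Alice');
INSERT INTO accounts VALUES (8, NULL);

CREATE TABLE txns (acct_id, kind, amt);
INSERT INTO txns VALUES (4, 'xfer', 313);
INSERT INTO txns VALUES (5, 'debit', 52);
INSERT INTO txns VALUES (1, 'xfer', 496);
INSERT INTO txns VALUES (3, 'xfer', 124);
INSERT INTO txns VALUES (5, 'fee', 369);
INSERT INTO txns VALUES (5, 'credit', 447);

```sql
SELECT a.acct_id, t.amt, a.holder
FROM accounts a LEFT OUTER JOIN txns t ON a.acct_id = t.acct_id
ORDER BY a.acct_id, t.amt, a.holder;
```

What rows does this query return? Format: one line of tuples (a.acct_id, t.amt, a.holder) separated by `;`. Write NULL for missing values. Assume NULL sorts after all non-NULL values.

LEFT JOIN keeps every row from `accounts`; unmatched rows get NULL for `txns`'s columns.
Matching on a.acct_id = t.acct_id.
- a (acct_id=1) pairs with 1 row(s) of t.
- a (acct_id=1) pairs with 1 row(s) of t.
- a (acct_id=7) has no partner → padded with NULL.
- a (acct_id=3) pairs with 1 row(s) of t.
- a (acct_id=4) pairs with 1 row(s) of t.
- a (acct_id=3) pairs with 1 row(s) of t.
- a (acct_id=8) has no partner → padded with NULL.
After projecting and ordering:
a.acct_id | t.amt | a.holder
1 | 496 | Quinn
1 | 496 | Wendy
3 | 124 | Alice
3 | 124 | Ken
4 | 313 | Vik
7 | NULL | Tom
8 | NULL | NULL

(1, 496, Quinn); (1, 496, Wendy); (3, 124, Alice); (3, 124, Ken); (4, 313, Vik); (7, NULL, Tom); (8, NULL, NULL)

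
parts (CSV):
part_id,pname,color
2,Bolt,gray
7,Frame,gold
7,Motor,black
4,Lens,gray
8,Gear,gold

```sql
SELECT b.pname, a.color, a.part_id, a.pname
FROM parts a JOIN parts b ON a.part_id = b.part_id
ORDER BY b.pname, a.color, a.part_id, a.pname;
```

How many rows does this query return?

7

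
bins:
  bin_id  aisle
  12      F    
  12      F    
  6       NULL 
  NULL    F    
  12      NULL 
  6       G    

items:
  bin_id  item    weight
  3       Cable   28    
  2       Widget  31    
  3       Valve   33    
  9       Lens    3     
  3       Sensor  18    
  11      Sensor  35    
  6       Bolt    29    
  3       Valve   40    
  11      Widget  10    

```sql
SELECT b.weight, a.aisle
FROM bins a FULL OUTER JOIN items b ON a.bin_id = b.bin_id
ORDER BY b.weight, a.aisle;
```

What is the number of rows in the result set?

14

FULL OUTER JOIN keeps every row from both sides; unmatched rows get NULL for the other side's columns.
Matching on a.bin_id = b.bin_id. A NULL in a compared column never satisfies the condition.
Matched pairs: 2; unmatched a rows kept: 4; unmatched b rows kept: 8.
Total: 2 matched + 12 padded = 14 rows.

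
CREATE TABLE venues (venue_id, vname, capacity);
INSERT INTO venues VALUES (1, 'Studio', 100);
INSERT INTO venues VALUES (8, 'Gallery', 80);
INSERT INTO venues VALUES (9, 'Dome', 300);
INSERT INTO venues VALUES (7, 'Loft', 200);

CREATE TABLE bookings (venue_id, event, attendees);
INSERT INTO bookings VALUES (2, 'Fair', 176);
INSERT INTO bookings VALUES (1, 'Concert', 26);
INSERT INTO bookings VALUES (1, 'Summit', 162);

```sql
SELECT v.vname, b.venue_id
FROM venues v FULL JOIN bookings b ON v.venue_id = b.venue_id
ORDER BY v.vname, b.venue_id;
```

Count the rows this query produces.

6

FULL OUTER JOIN keeps every row from both sides; unmatched rows get NULL for the other side's columns.
Matching on v.venue_id = b.venue_id.
- v (venue_id=1) pairs with 2 row(s) of b.
- v (venue_id=8) has no partner → padded with NULL.
- v (venue_id=9) has no partner → padded with NULL.
- v (venue_id=7) has no partner → padded with NULL.
- 1 b row(s) had no v match → kept, v columns NULL.
Total: 2 matched + 4 padded = 6 rows.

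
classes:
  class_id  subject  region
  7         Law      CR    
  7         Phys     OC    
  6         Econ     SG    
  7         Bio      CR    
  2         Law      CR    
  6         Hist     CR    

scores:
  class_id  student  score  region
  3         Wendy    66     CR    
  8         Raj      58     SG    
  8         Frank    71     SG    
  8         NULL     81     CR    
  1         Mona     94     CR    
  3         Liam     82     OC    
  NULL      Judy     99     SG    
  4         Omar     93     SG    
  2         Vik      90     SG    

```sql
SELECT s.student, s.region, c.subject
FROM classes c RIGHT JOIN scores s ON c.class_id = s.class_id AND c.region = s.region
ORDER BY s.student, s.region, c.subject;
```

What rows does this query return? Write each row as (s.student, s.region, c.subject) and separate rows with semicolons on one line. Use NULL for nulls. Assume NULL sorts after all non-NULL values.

RIGHT JOIN keeps every row from `scores`; unmatched rows get NULL for `classes`'s columns.
Matching on c.class_id = s.class_id AND c.region = s.region. A NULL in a compared column never satisfies the condition.
- c[0] class_id=7, region=CR → no match.
- c[1] class_id=7, region=OC → no match.
- c[2] class_id=6, region=SG → no match.
- c[3] class_id=7, region=CR → no match.
- c[4] class_id=2, region=CR → no match.
- c[5] class_id=6, region=CR → no match.
- plus 9 unmatched s row(s), each kept with NULL c columns.
After projecting and ordering:
s.student | s.region | c.subject
Frank | SG | NULL
Judy | SG | NULL
Liam | OC | NULL
Mona | CR | NULL
Omar | SG | NULL
Raj | SG | NULL
Vik | SG | NULL
Wendy | CR | NULL
NULL | CR | NULL

(Frank, SG, NULL); (Judy, SG, NULL); (Liam, OC, NULL); (Mona, CR, NULL); (Omar, SG, NULL); (Raj, SG, NULL); (Vik, SG, NULL); (Wendy, CR, NULL); (NULL, CR, NULL)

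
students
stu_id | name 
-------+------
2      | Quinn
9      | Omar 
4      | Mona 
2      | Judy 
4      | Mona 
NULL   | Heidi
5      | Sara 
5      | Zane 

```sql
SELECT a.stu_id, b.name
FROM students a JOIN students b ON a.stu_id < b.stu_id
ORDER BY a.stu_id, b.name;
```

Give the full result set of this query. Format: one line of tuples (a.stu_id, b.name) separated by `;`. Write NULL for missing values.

(2, Mona); (2, Mona); (2, Mona); (2, Mona); (2, Omar); (2, Omar); (2, Sara); (2, Sara); (2, Zane); (2, Zane); (4, Omar); (4, Omar); (4, Sara); (4, Sara); (4, Zane); (4, Zane); (5, Omar); (5, Omar)

INNER JOIN keeps only pairs where the ON condition holds.
Matching on a.stu_id < b.stu_id. A NULL in a compared column never satisfies the condition.
Matched pairs: 18.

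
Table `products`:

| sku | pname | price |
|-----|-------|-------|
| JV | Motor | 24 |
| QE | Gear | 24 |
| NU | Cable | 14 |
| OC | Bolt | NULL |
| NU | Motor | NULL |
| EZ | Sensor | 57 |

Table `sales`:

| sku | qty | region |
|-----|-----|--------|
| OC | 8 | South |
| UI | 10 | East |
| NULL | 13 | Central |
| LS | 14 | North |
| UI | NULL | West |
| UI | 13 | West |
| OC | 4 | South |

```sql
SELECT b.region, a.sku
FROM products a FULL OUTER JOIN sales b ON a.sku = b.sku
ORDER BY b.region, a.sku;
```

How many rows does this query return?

12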